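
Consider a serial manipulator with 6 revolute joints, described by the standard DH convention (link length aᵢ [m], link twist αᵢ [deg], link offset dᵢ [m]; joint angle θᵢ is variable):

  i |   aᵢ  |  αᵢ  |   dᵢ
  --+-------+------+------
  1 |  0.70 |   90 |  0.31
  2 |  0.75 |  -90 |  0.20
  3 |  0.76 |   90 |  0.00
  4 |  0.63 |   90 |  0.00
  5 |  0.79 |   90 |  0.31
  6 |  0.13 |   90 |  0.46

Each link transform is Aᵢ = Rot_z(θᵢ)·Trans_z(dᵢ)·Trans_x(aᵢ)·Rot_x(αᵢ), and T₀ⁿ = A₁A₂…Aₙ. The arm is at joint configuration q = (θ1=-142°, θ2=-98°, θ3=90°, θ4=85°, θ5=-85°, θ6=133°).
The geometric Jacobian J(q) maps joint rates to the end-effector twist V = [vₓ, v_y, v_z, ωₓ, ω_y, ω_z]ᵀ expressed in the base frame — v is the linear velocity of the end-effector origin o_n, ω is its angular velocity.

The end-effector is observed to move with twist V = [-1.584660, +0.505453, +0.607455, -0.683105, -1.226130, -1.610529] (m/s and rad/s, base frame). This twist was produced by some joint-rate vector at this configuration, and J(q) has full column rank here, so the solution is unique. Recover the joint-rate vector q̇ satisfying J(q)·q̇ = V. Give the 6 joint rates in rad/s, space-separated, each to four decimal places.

o_n = [-0.0982, -1.3252, 0.2715]
J₁: ẑ×o_n = [1.3252, -0.0982, 0.0000], ω = ẑ
J2: z=[-0.6157, 0.7880, 0.0000] o=[-0.5516, -0.4310, 0.3100] → [-0.0303, -0.0237, 0.1932, -0.6157, 0.7880, 0.0000]
J3: z=[-0.7803, -0.6097, -0.1392] o=[-0.5925, -0.2091, -0.4327] → [-0.5847, 0.4807, 1.1723, -0.7803, -0.6097, -0.1392]
J4: z=[0.1097, 0.0857, -0.9903] o=[-0.1246, -0.8080, -0.4327] → [-0.4518, -0.1034, -0.0590, 0.1097, 0.0857, -0.9903]
J5: z=[0.6813, -0.7319, 0.0121] o=[-0.5805, -1.2339, -0.5200] → [-0.5782, -0.5335, 0.2908, 0.6813, -0.7319, 0.0121]
J6: z=[0.7114, 0.6660, 0.2244] o=[-0.5055, -1.5747, 0.2535] → [-0.0440, 0.0786, -0.0937, 0.7114, 0.6660, 0.2244]
q̇ = J⁺·V = [-0.9060, -0.7930, 0.6950, 0.4600, -0.3060, -0.6620]

-0.9060 -0.7930 0.6950 0.4600 -0.3060 -0.6620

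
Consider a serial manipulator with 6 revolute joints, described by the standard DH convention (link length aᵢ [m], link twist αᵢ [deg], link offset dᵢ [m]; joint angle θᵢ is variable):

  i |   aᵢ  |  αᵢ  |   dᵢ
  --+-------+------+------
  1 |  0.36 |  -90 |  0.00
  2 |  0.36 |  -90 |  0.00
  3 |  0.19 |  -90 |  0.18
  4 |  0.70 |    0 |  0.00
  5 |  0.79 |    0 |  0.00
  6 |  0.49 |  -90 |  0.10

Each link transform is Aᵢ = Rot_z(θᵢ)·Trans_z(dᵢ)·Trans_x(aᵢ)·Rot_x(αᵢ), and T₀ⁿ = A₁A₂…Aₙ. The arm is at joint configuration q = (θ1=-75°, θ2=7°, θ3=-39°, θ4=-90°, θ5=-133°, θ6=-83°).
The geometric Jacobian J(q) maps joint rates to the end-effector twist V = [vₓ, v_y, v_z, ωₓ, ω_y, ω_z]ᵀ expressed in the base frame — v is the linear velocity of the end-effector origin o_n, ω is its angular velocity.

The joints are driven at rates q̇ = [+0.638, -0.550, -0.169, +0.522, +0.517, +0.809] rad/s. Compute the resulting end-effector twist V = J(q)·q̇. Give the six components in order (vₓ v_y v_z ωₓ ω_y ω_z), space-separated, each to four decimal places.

-0.2883 0.5616 0.2096 -1.6144 -1.6489 0.6640

o_n = [0.0479, -0.7217, 0.0127]
J₁: ẑ×o_n = [0.7217, 0.0479, -0.0000], ω = ẑ
J2: z=[0.9659, 0.2588, 0.0000] o=[0.0932, -0.3477, 0.0000] → [0.0033, -0.0123, -0.3496, 0.9659, 0.2588, 0.0000]
J3: z=[-0.0315, 0.1177, -0.9925] o=[0.1857, -0.6929, -0.0439] → [-0.0220, 0.1385, 0.0171, -0.0315, 0.1177, -0.9925]
J4: z=[-0.5890, -0.8045, -0.0767] o=[0.3334, -0.7823, -0.2405] → [-0.1991, 0.1710, -0.2653, -0.5890, -0.8045, -0.0767]
J5: z=[-0.5890, -0.8045, -0.0767] o=[0.3113, -0.6999, -0.9353] → [-0.7643, 0.5786, -0.1990, -0.5890, -0.8045, -0.0767]
J6: z=[-0.5890, -0.8045, -0.0767] o=[-0.1382, -0.4270, -0.3458] → [-0.3110, 0.1969, 0.3234, -0.5890, -0.8045, -0.0767]
V = J·q̇ = [-0.2883, 0.5616, 0.2096, -1.6144, -1.6489, 0.6640]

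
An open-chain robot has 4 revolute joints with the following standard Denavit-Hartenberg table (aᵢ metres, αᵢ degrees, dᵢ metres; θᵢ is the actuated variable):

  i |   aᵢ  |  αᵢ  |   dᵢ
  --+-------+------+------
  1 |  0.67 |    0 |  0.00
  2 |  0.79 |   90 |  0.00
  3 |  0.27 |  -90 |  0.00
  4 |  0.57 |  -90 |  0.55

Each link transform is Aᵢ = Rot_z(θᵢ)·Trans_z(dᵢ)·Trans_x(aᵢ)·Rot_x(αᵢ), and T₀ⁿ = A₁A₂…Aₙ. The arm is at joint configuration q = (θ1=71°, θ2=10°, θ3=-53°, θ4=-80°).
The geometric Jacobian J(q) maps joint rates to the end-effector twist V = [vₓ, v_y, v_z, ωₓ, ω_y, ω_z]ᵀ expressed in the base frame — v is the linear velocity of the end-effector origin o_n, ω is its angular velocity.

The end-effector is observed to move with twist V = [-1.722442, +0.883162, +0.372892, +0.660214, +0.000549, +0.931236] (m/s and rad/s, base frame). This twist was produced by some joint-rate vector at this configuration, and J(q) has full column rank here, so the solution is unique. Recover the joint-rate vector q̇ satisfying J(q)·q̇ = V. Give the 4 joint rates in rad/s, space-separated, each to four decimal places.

o_n = [0.9996, 1.9791, 0.0363]
J₁: ẑ×o_n = [-1.9791, 0.9996, 0.0000], ω = ẑ
J2: z=[0.0000, 0.0000, 1.0000] o=[0.2181, 0.6335, 0.0000] → [-1.3456, 0.7815, 0.0000, 0.0000, 0.0000, 1.0000]
J3: z=[0.9877, -0.1564, 0.0000] o=[0.3417, 1.4138, 0.0000] → [-0.0057, -0.0359, 0.6613, 0.9877, -0.1564, 0.0000]
J4: z=[0.1249, 0.7888, 0.6018] o=[0.3671, 1.5743, -0.2156] → [-0.0449, 0.3491, -0.4483, 0.1249, 0.7888, 0.6018]
q̇ = J⁺·V = [0.8920, -0.0390, 0.6520, 0.1300]

0.8920 -0.0390 0.6520 0.1300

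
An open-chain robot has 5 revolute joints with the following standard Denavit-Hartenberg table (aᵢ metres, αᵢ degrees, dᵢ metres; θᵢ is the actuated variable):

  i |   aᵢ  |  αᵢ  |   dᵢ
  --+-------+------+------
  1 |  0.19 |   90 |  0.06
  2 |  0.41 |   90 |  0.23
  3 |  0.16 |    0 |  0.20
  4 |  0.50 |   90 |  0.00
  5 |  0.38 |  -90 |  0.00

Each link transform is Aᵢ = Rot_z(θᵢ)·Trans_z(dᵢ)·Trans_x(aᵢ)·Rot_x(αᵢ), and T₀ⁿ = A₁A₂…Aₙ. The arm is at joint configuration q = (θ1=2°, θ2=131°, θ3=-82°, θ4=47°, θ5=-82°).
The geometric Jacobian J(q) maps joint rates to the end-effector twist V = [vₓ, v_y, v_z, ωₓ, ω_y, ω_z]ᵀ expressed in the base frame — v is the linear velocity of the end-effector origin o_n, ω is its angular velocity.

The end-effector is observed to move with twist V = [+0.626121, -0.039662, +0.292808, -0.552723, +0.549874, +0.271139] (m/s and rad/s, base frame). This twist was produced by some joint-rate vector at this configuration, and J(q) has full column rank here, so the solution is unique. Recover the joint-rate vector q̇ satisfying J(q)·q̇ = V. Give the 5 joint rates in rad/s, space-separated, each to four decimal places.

0.4580 -0.8670 -0.8620 0.3370 -0.3640

o_n = [-0.5320, 0.2271, 0.6124]
J₁: ẑ×o_n = [-0.2271, -0.5320, 0.0000], ω = ẑ
J2: z=[0.0349, -0.9994, 0.0000] o=[0.1899, 0.0066, 0.0600] → [-0.5520, -0.0193, -0.7138, 0.0349, -0.9994, 0.0000]
J3: z=[0.7542, 0.0263, 0.6561] o=[-0.0709, -0.2326, 0.3694] → [-0.2952, -0.4858, 0.3589, 0.7542, 0.0263, 0.6561]
J4: z=[0.7542, 0.0263, 0.6561] o=[0.0598, -0.0695, 0.5174] → [-0.1921, -0.4599, 0.2393, 0.7542, 0.0263, 0.6561]
J5: z=[0.3475, 0.8318, -0.4329] o=[-0.2187, 0.2077, 0.8266] → [-0.1697, 0.2100, 0.2673, 0.3475, 0.8318, -0.4329]
q̇ = J⁺·V = [0.4580, -0.8670, -0.8620, 0.3370, -0.3640]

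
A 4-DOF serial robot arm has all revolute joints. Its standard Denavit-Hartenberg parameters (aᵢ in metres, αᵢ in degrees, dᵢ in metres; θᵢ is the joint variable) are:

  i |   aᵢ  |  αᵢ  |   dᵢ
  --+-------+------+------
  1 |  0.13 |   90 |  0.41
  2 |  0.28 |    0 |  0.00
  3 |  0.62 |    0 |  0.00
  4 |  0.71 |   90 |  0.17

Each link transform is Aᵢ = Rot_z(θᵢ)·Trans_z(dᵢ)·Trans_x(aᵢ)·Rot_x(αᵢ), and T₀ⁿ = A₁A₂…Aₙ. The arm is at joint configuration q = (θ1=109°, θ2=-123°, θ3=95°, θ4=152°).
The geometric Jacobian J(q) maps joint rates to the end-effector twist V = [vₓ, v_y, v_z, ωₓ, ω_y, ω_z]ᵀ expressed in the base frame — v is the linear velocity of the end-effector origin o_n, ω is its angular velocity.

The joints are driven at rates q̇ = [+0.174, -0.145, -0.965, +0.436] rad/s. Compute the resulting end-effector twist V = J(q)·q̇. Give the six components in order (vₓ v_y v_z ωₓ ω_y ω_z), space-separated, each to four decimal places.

-0.0436 0.0582 -0.3179 -0.6373 -0.2194 0.1740

o_n = [0.1191, 0.1763, 0.4727]
J₁: ẑ×o_n = [-0.1763, 0.1191, 0.0000], ω = ẑ
J2: z=[0.9455, 0.3256, 0.0000] o=[-0.0423, 0.1229, 0.4100] → [0.0204, -0.0593, -0.0021, 0.9455, 0.3256, 0.0000]
J3: z=[0.9455, 0.3256, 0.0000] o=[0.0073, -0.0213, 0.1752] → [0.0969, -0.2813, 0.1504, 0.9455, 0.3256, 0.0000]
J4: z=[0.9455, 0.3256, 0.0000] o=[-0.1709, 0.4963, -0.1159] → [0.1916, -0.5565, -0.3970, 0.9455, 0.3256, 0.0000]
V = J·q̇ = [-0.0436, 0.0582, -0.3179, -0.6373, -0.2194, 0.1740]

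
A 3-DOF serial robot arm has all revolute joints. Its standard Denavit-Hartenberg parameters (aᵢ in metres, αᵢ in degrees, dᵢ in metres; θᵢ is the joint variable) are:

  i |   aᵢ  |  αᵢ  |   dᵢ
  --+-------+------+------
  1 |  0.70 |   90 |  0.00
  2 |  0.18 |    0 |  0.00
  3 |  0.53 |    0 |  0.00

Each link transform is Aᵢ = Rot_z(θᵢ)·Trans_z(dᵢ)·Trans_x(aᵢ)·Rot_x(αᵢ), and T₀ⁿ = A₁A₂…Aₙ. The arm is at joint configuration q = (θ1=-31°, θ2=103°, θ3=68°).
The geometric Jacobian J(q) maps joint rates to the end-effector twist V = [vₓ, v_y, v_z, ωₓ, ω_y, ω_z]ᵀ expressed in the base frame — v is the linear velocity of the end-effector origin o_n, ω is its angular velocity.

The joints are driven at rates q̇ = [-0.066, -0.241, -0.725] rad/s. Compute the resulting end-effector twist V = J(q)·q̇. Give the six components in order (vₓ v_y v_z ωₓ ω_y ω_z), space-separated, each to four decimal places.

o_n = [0.1166, -0.0701, 0.2583]
J₁: ẑ×o_n = [0.0701, 0.1166, -0.0000], ω = ẑ
J2: z=[-0.5150, -0.8572, 0.0000] o=[0.6000, -0.3605, 0.0000] → [-0.2214, 0.1330, -0.5640, -0.5150, -0.8572, 0.0000]
J3: z=[-0.5150, -0.8572, 0.0000] o=[0.5653, -0.3397, 0.1754] → [-0.0711, 0.0427, -0.5235, -0.5150, -0.8572, 0.0000]
V = J·q̇ = [0.1003, -0.0707, 0.5154, 0.4975, 0.8280, -0.0660]

0.1003 -0.0707 0.5154 0.4975 0.8280 -0.0660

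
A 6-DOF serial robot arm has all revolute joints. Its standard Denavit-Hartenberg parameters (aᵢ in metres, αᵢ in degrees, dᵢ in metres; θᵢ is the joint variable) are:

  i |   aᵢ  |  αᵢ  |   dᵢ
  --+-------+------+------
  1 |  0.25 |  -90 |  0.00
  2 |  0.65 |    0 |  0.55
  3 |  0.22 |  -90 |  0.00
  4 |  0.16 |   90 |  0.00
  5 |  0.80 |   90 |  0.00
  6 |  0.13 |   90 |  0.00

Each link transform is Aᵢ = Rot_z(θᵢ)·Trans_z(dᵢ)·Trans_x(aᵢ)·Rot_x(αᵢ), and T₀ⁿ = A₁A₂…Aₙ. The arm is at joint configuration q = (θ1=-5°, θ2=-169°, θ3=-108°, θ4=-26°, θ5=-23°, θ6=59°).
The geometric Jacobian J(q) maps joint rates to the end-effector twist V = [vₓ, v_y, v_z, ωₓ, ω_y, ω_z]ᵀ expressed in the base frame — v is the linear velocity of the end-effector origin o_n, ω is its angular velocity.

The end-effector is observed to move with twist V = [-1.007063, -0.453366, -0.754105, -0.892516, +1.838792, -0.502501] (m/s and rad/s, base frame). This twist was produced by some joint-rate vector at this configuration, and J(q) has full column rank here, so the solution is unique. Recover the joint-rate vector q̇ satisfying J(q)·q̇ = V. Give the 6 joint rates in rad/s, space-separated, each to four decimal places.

-0.4550 0.6670 0.5890 0.7040 0.4830 -0.3730

o_n = [0.1669, 1.0596, -0.8592]
J₁: ẑ×o_n = [-1.0596, 0.1669, 0.0000], ω = ẑ
J2: z=[0.0872, 0.9962, 0.0000] o=[0.2490, -0.0218, 0.0000] → [-0.8560, 0.0749, 0.1760, 0.0872, 0.9962, 0.0000]
J3: z=[0.0872, 0.9962, 0.0000] o=[-0.3386, 0.5817, 0.1240] → [-0.9795, 0.0857, -0.4620, 0.0872, 0.9962, 0.0000]
J4: z=[-0.9888, 0.0865, -0.1219] o=[-0.3119, 0.5794, -0.0943] → [-0.0076, -0.8147, -0.5163, -0.9888, 0.0865, -0.1219]
J5: z=[0.0251, 0.9000, 0.4351] o=[-0.2884, 0.6477, -0.2371] → [-0.7392, 0.2137, -0.3994, 0.0251, 0.9000, 0.4351]
J6: z=[0.8526, -0.2465, 0.4608] o=[0.1292, 0.9353, -0.8559] → [-0.0565, 0.0202, 0.1153, 0.8526, -0.2465, 0.4608]
q̇ = J⁺·V = [-0.4550, 0.6670, 0.5890, 0.7040, 0.4830, -0.3730]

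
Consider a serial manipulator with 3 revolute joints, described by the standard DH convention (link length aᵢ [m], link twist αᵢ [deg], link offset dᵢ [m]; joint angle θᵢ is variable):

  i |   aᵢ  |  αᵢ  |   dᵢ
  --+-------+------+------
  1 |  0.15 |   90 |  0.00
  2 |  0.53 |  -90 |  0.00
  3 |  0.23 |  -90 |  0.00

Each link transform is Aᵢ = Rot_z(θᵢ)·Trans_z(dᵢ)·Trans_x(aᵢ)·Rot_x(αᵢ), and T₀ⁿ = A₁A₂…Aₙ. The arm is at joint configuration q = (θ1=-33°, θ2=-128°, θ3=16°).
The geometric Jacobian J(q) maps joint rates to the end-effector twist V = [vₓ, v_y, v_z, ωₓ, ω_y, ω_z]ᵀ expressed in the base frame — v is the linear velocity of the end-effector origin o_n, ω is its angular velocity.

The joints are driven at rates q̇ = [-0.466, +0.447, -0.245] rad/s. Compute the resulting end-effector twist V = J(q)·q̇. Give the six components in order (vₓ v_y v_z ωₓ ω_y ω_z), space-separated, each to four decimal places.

o_n = [-0.2275, 0.2233, -0.5919]
J₁: ẑ×o_n = [-0.2233, -0.2275, 0.0000], ω = ẑ
J2: z=[-0.5446, -0.8387, 0.0000] o=[0.1258, -0.0817, 0.0000] → [0.4964, -0.3224, -0.4624, -0.5446, -0.8387, 0.0000]
J3: z=[0.6609, -0.4292, -0.6157] o=[-0.1479, 0.0960, -0.4176] → [0.1531, 0.1642, 0.0500, 0.6609, -0.4292, -0.6157]
V = J·q̇ = [0.2884, -0.0783, -0.2189, -0.4054, -0.2697, -0.3152]

0.2884 -0.0783 -0.2189 -0.4054 -0.2697 -0.3152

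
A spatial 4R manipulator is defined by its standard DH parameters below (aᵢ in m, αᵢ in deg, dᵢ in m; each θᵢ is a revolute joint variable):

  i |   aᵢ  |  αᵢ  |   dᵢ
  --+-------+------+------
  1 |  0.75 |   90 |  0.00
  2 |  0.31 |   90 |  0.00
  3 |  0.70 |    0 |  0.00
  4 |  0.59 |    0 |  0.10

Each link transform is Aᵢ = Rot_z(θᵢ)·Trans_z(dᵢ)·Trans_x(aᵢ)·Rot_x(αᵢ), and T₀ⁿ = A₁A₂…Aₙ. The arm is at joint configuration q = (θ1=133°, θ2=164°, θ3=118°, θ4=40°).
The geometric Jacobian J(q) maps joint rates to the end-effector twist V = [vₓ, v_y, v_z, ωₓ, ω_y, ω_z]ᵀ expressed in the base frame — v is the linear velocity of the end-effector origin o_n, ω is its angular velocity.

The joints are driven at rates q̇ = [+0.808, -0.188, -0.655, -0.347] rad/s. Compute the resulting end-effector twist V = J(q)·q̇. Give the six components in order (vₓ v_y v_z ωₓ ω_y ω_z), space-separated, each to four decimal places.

-0.2666 -0.1602 0.0652 0.0509 -0.3302 -0.1552

o_n = [-0.2875, 1.5386, -0.0598]
J₁: ẑ×o_n = [-1.5386, -0.2875, 0.0000], ω = ẑ
J2: z=[0.7314, 0.6820, 0.0000] o=[-0.5115, 0.5485, 0.0000] → [-0.0408, 0.0437, 0.5713, 0.7314, 0.6820, 0.0000]
J3: z=[-0.1880, 0.2016, 0.9613] o=[-0.3083, 0.3306, 0.0854] → [-1.1905, -0.0073, -0.2313, -0.1880, 0.2016, 0.9613]
J4: z=[-0.1880, 0.2016, 0.9613] o=[-0.0717, 0.9831, -0.0051] → [-0.5450, -0.2177, -0.0609, -0.1880, 0.2016, 0.9613]
V = J·q̇ = [-0.2666, -0.1602, 0.0652, 0.0509, -0.3302, -0.1552]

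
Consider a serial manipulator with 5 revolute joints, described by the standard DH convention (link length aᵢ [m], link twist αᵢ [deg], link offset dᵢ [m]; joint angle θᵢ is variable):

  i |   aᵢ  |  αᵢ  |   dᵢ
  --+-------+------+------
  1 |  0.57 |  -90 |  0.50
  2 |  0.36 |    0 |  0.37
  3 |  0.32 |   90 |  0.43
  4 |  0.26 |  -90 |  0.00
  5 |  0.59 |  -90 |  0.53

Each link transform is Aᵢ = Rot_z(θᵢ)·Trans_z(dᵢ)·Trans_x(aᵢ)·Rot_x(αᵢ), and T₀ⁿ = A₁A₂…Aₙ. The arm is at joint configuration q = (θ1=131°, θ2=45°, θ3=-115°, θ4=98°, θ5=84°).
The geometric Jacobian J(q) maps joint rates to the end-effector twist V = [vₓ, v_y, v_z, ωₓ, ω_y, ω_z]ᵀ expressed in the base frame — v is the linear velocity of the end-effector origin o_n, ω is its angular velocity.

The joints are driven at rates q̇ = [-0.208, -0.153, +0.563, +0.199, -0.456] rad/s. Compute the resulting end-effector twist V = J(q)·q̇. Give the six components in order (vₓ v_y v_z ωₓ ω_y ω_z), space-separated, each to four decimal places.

0.0737 0.0932 -0.2233 -0.3360 -0.3352 0.2844

o_n = [-1.6352, 0.2886, -0.1898]
J₁: ẑ×o_n = [-0.2886, -1.6352, 0.0000], ω = ẑ
J2: z=[-0.7547, -0.6561, 0.0000] o=[-0.3740, 0.4302, 0.5000] → [0.4526, -0.5206, -0.7206, -0.7547, -0.6561, 0.0000]
J3: z=[-0.7547, -0.6561, 0.0000] o=[-0.8202, 0.3796, 0.2454] → [0.2855, -0.3285, -0.4660, -0.7547, -0.6561, 0.0000]
J4: z=[0.6165, -0.7092, 0.3420] o=[-1.2165, 0.1801, 0.5461] → [0.4848, 0.3105, -0.2300, 0.6165, -0.7092, 0.3420]
J5: z=[0.3272, -0.1643, -0.9305] o=[-1.4027, 0.0018, 0.5121] → [0.3822, 0.4460, 0.0556, 0.3272, -0.1643, -0.9305]
V = J·q̇ = [0.0737, 0.0932, -0.2233, -0.3360, -0.3352, 0.2844]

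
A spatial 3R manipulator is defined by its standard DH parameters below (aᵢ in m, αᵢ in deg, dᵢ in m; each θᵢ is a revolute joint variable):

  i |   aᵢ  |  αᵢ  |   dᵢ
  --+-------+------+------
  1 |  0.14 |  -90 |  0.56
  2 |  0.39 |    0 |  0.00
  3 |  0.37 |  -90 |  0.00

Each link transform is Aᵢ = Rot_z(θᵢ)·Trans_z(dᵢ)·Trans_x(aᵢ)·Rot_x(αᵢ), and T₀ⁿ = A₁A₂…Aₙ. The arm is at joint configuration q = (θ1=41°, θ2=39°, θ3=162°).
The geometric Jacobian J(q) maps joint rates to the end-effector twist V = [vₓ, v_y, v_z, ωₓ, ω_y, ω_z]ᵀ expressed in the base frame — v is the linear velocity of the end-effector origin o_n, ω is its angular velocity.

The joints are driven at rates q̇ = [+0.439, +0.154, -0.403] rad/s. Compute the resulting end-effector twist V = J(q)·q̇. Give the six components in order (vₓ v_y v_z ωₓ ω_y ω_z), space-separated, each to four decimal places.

-0.0816 -0.0141 -0.1327 0.1634 -0.1879 0.4390

o_n = [0.0737, 0.0641, 0.4472]
J₁: ẑ×o_n = [-0.0641, 0.0737, 0.0000], ω = ẑ
J2: z=[-0.6561, 0.7547, 0.0000] o=[0.1057, 0.0918, 0.5600] → [-0.0852, -0.0740, 0.0423, -0.6561, 0.7547, 0.0000]
J3: z=[-0.6561, 0.7547, 0.0000] o=[0.3344, 0.2907, 0.3146] → [0.1001, 0.0870, 0.3454, -0.6561, 0.7547, 0.0000]
V = J·q̇ = [-0.0816, -0.0141, -0.1327, 0.1634, -0.1879, 0.4390]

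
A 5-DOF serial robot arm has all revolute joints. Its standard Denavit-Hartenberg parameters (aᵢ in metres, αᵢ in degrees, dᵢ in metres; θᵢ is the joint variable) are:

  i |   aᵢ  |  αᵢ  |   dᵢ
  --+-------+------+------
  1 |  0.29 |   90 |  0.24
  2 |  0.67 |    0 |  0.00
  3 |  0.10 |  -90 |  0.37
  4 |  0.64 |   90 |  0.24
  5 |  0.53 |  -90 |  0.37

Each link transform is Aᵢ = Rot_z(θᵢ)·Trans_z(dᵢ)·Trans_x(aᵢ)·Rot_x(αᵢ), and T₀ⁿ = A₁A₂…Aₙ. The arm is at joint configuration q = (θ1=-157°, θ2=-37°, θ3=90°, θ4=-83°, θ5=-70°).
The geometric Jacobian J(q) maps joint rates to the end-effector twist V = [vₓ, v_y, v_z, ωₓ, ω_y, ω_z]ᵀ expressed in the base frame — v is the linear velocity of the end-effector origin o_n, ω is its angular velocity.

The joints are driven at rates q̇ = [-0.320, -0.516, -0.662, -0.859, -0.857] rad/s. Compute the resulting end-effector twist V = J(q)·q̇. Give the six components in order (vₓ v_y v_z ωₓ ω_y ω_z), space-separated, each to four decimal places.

1.3299 0.1785 -1.1255 -0.6016 -1.6486 -0.1576

o_n = [-1.3373, 0.7688, -0.4520]
J₁: ẑ×o_n = [-0.7688, -1.3373, 0.0000], ω = ẑ
J2: z=[-0.3907, 0.9205, 0.0000] o=[-0.2669, -0.1133, 0.2400] → [-0.6370, -0.2704, 0.6406, -0.3907, 0.9205, 0.0000]
J3: z=[-0.3907, 0.9205, 0.0000] o=[-0.7595, -0.3224, -0.1632] → [-0.2658, -0.1128, 0.1055, -0.3907, 0.9205, 0.0000]
J4: z=[0.7351, 0.3121, 0.6018] o=[-0.9595, -0.0053, -0.0834] → [-0.5809, 0.0436, 0.6870, 0.7351, 0.3121, 0.6018]
J5: z=[0.5022, 0.3456, -0.7927] o=[-1.0744, 0.6360, 0.1234] → [-0.0935, 0.4973, 0.1576, 0.5022, 0.3456, -0.7927]
V = J·q̇ = [1.3299, 0.1785, -1.1255, -0.6016, -1.6486, -0.1576]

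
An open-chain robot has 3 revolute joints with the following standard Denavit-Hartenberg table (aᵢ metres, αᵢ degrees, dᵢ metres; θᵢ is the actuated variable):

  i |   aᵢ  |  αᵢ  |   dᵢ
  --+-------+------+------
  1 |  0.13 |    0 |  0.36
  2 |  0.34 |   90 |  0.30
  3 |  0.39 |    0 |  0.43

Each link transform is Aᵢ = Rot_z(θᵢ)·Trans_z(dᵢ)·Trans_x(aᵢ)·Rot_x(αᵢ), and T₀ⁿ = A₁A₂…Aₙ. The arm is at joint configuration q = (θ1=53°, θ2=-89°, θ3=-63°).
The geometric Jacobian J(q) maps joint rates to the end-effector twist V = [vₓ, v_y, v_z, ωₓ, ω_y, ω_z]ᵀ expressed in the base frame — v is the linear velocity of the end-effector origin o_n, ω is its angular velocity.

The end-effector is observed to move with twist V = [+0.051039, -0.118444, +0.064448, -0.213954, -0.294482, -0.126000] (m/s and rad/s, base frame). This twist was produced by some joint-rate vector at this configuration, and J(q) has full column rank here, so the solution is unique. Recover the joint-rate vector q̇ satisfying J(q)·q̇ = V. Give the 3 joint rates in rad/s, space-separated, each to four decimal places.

o_n = [0.2438, -0.5480, 0.3125]
J₁: ẑ×o_n = [0.5480, 0.2438, -0.0000], ω = ẑ
J2: z=[0.0000, 0.0000, 1.0000] o=[0.0782, 0.1038, 0.3600] → [0.6518, 0.1656, -0.0000, 0.0000, 0.0000, 1.0000]
J3: z=[-0.5878, -0.8090, 0.0000] o=[0.3533, -0.0960, 0.6600] → [0.2811, -0.2043, 0.1771, -0.5878, -0.8090, 0.0000]
q̇ = J⁺·V = [-0.2970, 0.1710, 0.3640]

-0.2970 0.1710 0.3640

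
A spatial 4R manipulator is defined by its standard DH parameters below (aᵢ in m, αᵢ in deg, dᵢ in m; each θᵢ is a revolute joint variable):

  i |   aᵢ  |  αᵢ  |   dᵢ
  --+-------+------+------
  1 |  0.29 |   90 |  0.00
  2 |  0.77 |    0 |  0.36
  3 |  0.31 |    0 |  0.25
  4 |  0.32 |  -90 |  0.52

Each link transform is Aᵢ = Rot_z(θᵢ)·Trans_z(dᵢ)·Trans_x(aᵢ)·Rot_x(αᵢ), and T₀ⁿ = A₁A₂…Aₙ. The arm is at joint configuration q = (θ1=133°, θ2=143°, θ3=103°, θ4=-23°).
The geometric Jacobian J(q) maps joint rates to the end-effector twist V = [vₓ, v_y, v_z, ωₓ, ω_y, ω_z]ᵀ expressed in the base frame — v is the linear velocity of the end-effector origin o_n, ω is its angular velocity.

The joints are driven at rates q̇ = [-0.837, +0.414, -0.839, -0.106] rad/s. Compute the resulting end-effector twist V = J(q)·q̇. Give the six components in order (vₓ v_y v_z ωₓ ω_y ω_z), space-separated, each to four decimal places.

o_n = [1.2936, 0.2696, -0.0380]
J₁: ẑ×o_n = [-0.2696, 1.2936, 0.0000], ω = ẑ
J2: z=[0.7314, 0.6820, 0.0000] o=[-0.1978, 0.2121, 0.0000] → [-0.0259, 0.0278, -0.9751, 0.7314, 0.6820, 0.0000]
J3: z=[0.7314, 0.6820, 0.0000] o=[0.4849, 0.0079, 0.4634] → [-0.3420, 0.3667, -0.3601, 0.7314, 0.6820, 0.0000]
J4: z=[0.7314, 0.6820, 0.0000] o=[0.7537, 0.0862, 0.1802] → [-0.1488, 0.1596, -0.2340, 0.7314, 0.6820, 0.0000]
V = J·q̇ = [0.5176, -1.3959, -0.0767, -0.3883, -0.3621, -0.8370]

0.5176 -1.3959 -0.0767 -0.3883 -0.3621 -0.8370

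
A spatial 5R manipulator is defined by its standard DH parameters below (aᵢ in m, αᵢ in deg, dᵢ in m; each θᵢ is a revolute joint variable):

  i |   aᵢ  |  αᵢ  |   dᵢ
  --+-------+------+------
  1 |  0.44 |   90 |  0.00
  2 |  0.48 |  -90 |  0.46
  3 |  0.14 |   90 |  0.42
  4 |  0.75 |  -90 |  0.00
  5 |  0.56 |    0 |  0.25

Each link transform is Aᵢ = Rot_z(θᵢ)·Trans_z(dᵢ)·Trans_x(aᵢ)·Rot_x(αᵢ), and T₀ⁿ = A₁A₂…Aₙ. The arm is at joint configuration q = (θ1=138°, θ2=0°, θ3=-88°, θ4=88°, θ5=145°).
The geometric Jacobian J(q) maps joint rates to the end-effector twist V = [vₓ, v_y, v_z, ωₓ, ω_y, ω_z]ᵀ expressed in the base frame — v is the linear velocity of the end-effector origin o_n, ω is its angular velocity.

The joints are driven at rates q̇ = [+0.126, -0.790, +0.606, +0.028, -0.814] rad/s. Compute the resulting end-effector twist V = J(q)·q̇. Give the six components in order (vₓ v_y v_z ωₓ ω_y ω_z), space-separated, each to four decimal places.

o_n = [-0.6860, 1.0876, 0.7198]
J₁: ẑ×o_n = [-1.0876, -0.6860, 0.0000], ω = ẑ
J2: z=[0.6691, 0.7431, 0.0000] o=[-0.3270, 0.2944, 0.0000] → [0.5349, -0.4817, 0.7975, 0.6691, 0.7431, 0.0000]
J3: z=[0.0000, 0.0000, 1.0000] o=[-0.3759, 0.9574, 0.0000] → [-0.1301, -0.3101, 0.0000, 0.0000, 0.0000, 1.0000]
J4: z=[0.7660, -0.6428, 0.0000] o=[-0.2859, 1.0647, 0.4200] → [-0.1927, -0.2297, -0.2397, 0.7660, -0.6428, 0.0000]
J5: z=[-0.6424, -0.7656, 0.0349] o=[-0.2691, 1.0847, 1.1695] → [0.3442, -0.3035, -0.3210, -0.6424, -0.7656, 0.0349]
V = J·q̇ = [-0.9240, 0.3467, -0.3755, 0.0157, 0.0181, 0.7036]

-0.9240 0.3467 -0.3755 0.0157 0.0181 0.7036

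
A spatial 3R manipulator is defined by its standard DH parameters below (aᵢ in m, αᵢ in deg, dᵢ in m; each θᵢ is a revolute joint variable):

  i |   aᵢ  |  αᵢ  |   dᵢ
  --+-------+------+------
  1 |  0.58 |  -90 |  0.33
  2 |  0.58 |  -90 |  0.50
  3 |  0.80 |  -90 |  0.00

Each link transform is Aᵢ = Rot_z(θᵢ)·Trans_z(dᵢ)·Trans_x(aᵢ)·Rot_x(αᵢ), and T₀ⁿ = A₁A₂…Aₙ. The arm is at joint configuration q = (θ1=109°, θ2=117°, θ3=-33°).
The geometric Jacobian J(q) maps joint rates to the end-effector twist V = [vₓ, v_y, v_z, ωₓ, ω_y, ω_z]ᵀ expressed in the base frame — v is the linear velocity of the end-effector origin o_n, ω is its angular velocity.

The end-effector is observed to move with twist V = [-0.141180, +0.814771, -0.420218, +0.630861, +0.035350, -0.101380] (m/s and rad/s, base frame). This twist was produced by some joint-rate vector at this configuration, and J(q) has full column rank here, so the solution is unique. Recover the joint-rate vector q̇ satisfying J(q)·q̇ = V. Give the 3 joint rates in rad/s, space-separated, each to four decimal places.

-0.1890 -0.6080 0.1930

o_n = [-0.8887, -0.2932, -0.7846]
J₁: ẑ×o_n = [0.2932, -0.8887, 0.0000], ω = ẑ
J2: z=[-0.9455, -0.3256, 0.0000] o=[-0.1888, 0.5484, 0.3300] → [0.3629, -1.0539, 0.5679, -0.9455, -0.3256, 0.0000]
J3: z=[0.2901, -0.8425, 0.4540] o=[-0.5759, 0.1366, -0.1868] → [0.6988, 0.0314, -0.3882, 0.2901, -0.8425, 0.4540]
q̇ = J⁺·V = [-0.1890, -0.6080, 0.1930]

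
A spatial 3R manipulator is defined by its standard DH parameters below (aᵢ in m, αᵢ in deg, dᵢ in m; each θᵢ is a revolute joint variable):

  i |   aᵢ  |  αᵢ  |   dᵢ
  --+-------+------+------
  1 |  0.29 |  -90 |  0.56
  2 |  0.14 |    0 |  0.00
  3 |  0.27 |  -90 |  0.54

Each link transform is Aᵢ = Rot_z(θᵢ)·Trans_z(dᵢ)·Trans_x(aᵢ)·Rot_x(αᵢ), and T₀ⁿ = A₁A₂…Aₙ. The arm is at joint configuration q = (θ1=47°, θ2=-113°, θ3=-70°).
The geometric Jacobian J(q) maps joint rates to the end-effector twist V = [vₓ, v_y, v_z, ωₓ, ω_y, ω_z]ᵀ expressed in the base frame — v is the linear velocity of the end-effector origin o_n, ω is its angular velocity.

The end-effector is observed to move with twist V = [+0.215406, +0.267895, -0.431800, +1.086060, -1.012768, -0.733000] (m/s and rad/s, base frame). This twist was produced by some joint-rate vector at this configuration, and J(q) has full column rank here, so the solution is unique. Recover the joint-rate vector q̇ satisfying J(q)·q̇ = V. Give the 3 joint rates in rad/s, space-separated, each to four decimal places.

-0.7330 -0.5740 -0.9110

o_n = [-0.4183, 0.3432, 0.6747]
J₁: ẑ×o_n = [-0.3432, -0.4183, 0.0000], ω = ẑ
J2: z=[-0.7314, 0.6820, 0.0000] o=[0.1978, 0.2121, 0.5600] → [0.0783, 0.0839, 0.3243, -0.7314, 0.6820, 0.0000]
J3: z=[-0.7314, 0.6820, 0.0000] o=[0.1605, 0.1721, 0.6889] → [-0.0096, -0.0103, 0.2696, -0.7314, 0.6820, 0.0000]
q̇ = J⁺·V = [-0.7330, -0.5740, -0.9110]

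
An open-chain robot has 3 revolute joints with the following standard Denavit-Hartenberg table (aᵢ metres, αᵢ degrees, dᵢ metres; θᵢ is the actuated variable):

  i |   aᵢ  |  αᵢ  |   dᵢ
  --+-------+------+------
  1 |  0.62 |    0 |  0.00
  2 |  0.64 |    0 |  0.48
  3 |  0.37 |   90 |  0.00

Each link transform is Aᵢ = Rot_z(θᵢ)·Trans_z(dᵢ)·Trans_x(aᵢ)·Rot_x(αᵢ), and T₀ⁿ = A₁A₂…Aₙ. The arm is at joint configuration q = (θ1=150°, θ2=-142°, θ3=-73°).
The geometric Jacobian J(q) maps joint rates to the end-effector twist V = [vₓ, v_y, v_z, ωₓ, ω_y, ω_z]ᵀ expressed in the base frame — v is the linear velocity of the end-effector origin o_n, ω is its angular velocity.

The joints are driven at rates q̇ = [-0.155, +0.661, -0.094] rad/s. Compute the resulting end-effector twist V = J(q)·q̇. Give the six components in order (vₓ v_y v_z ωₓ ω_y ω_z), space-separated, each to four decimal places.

0.1411 0.4683 0.0000 0.0000 0.0000 0.4120

o_n = [0.2532, 0.0637, 0.4800]
J₁: ẑ×o_n = [-0.0637, 0.2532, 0.0000], ω = ẑ
J2: z=[0.0000, 0.0000, 1.0000] o=[-0.5369, 0.3100, 0.0000] → [0.2463, 0.7901, -0.0000, 0.0000, 0.0000, 1.0000]
J3: z=[0.0000, 0.0000, 1.0000] o=[0.0968, 0.3991, 0.4800] → [0.3353, 0.1564, -0.0000, 0.0000, 0.0000, 1.0000]
V = J·q̇ = [0.1411, 0.4683, 0.0000, 0.0000, 0.0000, 0.4120]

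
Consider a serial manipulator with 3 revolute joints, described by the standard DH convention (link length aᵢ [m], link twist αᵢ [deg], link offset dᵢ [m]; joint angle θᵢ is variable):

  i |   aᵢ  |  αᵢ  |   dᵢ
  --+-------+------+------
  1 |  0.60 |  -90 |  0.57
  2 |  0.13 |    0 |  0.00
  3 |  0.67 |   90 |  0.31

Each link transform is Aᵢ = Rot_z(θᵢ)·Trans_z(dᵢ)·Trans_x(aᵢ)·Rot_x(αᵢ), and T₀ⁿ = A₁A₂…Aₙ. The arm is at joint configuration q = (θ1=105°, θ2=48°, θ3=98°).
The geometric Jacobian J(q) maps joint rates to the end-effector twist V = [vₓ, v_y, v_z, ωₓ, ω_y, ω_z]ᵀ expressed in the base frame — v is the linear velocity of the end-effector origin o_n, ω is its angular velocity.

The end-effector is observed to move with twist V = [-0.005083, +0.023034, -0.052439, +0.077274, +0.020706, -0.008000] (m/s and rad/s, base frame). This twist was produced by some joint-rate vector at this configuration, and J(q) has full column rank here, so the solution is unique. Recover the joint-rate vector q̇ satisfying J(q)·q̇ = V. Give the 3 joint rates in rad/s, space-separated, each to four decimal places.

o_n = [-0.3335, 0.0468, 0.0987]
J₁: ẑ×o_n = [-0.0468, -0.3335, 0.0000], ω = ẑ
J2: z=[-0.9659, -0.2588, 0.0000] o=[-0.1553, 0.5796, 0.5700] → [0.1220, -0.4552, 0.4685, -0.9659, -0.2588, 0.0000]
J3: z=[-0.9659, -0.2588, 0.0000] o=[-0.1778, 0.6636, 0.4734] → [0.0970, -0.3619, 0.5555, -0.9659, -0.2588, 0.0000]
q̇ = J⁺·V = [-0.0080, 0.0920, -0.1720]

-0.0080 0.0920 -0.1720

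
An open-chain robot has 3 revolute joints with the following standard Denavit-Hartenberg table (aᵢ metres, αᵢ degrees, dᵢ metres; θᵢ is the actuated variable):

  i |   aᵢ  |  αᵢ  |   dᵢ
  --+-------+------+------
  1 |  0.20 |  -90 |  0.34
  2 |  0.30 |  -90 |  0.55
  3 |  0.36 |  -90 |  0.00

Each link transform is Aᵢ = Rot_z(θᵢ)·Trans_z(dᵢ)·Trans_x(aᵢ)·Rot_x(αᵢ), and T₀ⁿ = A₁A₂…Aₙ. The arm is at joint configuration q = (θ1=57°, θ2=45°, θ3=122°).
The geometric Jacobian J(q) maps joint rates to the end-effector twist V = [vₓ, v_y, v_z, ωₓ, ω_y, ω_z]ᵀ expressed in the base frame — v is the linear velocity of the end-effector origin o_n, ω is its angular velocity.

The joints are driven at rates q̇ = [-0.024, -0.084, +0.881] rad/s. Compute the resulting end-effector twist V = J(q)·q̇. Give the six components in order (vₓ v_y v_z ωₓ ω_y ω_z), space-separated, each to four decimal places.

o_n = [-0.0542, 0.3658, 0.2628]
J₁: ẑ×o_n = [-0.3658, -0.0542, 0.0000], ω = ẑ
J2: z=[-0.8387, 0.5446, 0.0000] o=[0.1089, 0.1677, 0.3400] → [-0.0421, -0.0648, -0.0772, -0.8387, 0.5446, 0.0000]
J3: z=[-0.3851, -0.5930, -0.7071] o=[-0.2368, 0.6452, 0.1279] → [-0.2776, -0.0771, 0.2159, -0.3851, -0.5930, -0.7071]
V = J·q̇ = [-0.2322, -0.0612, 0.1967, -0.2688, -0.5682, -0.6470]

-0.2322 -0.0612 0.1967 -0.2688 -0.5682 -0.6470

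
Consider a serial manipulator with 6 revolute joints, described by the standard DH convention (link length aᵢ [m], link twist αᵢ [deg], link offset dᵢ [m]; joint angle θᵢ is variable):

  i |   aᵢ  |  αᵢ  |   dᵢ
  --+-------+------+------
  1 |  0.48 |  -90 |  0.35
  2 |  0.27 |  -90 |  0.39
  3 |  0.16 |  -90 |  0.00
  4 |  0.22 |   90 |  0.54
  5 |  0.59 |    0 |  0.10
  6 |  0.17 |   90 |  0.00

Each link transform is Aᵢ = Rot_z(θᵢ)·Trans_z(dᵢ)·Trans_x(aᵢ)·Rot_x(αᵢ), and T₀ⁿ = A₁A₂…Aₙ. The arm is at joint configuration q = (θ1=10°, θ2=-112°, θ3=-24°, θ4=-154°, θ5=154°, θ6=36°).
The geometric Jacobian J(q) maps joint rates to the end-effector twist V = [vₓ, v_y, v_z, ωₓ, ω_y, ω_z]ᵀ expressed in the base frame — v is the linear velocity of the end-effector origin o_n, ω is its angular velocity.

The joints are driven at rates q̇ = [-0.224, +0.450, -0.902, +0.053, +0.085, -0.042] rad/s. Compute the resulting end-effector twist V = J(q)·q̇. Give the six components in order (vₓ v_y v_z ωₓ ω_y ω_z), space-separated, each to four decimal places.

o_n = [-0.1837, -0.1245, 1.2403]
J₁: ẑ×o_n = [0.1245, -0.1837, 0.0000], ω = ẑ
J2: z=[-0.1736, 0.9848, 0.0000] o=[0.4727, 0.0834, 0.3500] → [0.8768, 0.1546, 0.6825, -0.1736, 0.9848, 0.0000]
J3: z=[0.9131, 0.1610, 0.3746] o=[0.3054, 0.4499, 0.6003] → [0.3182, -0.7676, -0.4457, 0.9131, 0.1610, 0.3746]
J4: z=[0.0086, -0.9261, 0.3771] o=[0.2402, 0.5044, 0.7359] → [-0.2300, -0.1642, -0.3979, 0.0086, -0.9261, 0.3771]
J5: z=[-0.6420, -0.2943, -0.7080] o=[0.4135, -0.0476, 0.8081] → [-0.1816, 0.7002, -0.1263, -0.6420, -0.2943, -0.7080]
J6: z=[-0.6420, -0.2943, -0.7080] o=[-0.0551, -0.1914, 1.1515] → [0.0212, 0.1481, -0.0808, -0.6420, -0.2943, -0.7080]
V = J·q̇ = [0.0511, 0.8477, 0.6808, -0.9289, 0.2362, -0.5724]

0.0511 0.8477 0.6808 -0.9289 0.2362 -0.5724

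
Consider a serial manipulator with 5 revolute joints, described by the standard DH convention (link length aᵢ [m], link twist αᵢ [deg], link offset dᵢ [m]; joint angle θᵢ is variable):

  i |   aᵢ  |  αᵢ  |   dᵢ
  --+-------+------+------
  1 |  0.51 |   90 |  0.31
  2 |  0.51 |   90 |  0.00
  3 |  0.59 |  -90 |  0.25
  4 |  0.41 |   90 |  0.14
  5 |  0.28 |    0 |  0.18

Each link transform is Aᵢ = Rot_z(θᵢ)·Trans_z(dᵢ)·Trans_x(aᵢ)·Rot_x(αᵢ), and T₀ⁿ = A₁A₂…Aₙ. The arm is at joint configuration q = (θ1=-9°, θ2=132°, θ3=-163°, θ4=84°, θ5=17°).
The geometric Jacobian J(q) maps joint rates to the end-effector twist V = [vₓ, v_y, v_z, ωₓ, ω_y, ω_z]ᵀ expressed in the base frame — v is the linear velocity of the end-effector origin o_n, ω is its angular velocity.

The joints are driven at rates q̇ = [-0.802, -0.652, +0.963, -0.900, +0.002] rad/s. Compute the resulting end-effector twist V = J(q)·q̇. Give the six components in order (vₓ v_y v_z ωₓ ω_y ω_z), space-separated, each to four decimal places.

o_n = [0.4288, 0.3955, -0.1308]
J₁: ẑ×o_n = [-0.3955, 0.4288, 0.0000], ω = ẑ
J2: z=[-0.1564, -0.9877, 0.0000] o=[0.5037, -0.0798, 0.3100] → [0.4354, -0.0690, -0.1484, -0.1564, -0.9877, 0.0000]
J3: z=[0.7340, -0.1163, 0.6691] o=[0.1667, -0.0264, 0.6890] → [-0.1870, 0.7771, 0.3402, 0.7340, -0.1163, 0.6691]
J4: z=[-0.0436, 0.9751, 0.2173] o=[0.7500, 0.0559, 0.4370] → [-0.6275, -0.0946, 0.2985, -0.0436, 0.9751, 0.2173]
J5: z=[0.7508, 0.1755, -0.6368] o=[0.4737, 0.2479, 0.1641] → [0.0423, 0.2500, 0.1187, 0.7508, 0.1755, -0.6368]
V = J·q̇ = [0.4181, 0.5351, 0.1559, 0.8496, -0.3452, -0.3544]

0.4181 0.5351 0.1559 0.8496 -0.3452 -0.3544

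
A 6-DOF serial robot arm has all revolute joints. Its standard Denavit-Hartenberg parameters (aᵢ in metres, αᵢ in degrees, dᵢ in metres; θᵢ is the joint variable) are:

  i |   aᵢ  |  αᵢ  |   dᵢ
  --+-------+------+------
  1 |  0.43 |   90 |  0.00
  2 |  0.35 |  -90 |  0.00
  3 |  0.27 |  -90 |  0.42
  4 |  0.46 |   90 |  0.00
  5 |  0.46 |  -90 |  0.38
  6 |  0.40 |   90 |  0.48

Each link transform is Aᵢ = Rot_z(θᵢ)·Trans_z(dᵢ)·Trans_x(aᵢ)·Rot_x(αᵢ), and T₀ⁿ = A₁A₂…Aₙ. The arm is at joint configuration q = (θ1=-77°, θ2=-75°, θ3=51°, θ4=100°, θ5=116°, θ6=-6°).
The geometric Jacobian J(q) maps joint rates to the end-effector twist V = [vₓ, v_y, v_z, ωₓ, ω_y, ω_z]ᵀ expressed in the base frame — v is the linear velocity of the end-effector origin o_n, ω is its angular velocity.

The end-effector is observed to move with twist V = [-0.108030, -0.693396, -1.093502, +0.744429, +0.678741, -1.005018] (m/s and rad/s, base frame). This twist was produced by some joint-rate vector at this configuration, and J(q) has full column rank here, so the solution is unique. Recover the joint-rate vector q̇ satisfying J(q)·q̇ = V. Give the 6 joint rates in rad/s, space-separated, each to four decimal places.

0.0720 -0.8990 -0.2230 -0.9310 0.6420 -0.4760

o_n = [1.1772, -0.9544, -0.1923]
J₁: ẑ×o_n = [0.9544, 1.1772, -0.0000], ω = ẑ
J2: z=[-0.9744, -0.2250, 0.0000] o=[0.0967, -0.4190, 0.0000] → [0.0433, -0.1873, 0.7648, -0.9744, -0.2250, 0.0000]
J3: z=[0.2173, -0.9412, 0.2588] o=[0.1171, -0.5072, -0.3381] → [-0.0215, 0.2427, 0.9006, 0.2173, -0.9412, 0.2588]
J4: z=[0.5679, 0.3376, 0.7507] o=[0.4227, -0.8982, -0.3935] → [0.1101, 0.4521, -0.2866, 0.5679, 0.3376, 0.7507]
J5: z=[0.7441, 0.1793, -0.6436] o=[0.2609, -0.4731, -0.4622] → [-0.2614, -0.7906, -0.5224, 0.7441, 0.1793, -0.6436]
J6: z=[0.0673, -0.9785, -0.1949] o=[0.8494, -0.4518, -0.3663] → [-0.2682, -0.0756, 0.2870, 0.0673, -0.9785, -0.1949]
q̇ = J⁺·V = [0.0720, -0.8990, -0.2230, -0.9310, 0.6420, -0.4760]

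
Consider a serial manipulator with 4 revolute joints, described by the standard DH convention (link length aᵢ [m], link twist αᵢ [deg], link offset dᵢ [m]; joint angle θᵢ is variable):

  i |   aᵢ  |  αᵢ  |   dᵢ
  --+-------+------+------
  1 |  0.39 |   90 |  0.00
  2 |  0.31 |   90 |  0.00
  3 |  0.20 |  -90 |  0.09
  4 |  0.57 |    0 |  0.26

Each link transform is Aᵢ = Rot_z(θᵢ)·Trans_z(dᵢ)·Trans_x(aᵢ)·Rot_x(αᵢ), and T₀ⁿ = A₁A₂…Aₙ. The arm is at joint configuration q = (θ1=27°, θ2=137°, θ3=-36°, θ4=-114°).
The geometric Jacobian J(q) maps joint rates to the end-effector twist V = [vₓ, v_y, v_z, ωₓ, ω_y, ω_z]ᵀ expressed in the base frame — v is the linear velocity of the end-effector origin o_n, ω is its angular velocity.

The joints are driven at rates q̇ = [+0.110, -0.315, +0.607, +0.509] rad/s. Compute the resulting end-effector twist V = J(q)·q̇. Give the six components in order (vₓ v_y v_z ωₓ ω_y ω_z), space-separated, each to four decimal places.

o_n = [0.5378, 0.0169, 0.7447]
J₁: ẑ×o_n = [-0.0169, 0.5378, 0.0000], ω = ẑ
J2: z=[0.4540, -0.8910, 0.0000] o=[0.3475, 0.1771, 0.0000] → [-0.6636, -0.3381, 0.0969, 0.4540, -0.8910, 0.0000]
J3: z=[0.6077, 0.3096, 0.7314] o=[0.1455, 0.0741, 0.2114] → [0.2070, -0.0372, -0.1562, 0.6077, 0.3096, 0.7314]
J4: z=[-0.0157, -0.9160, 0.4009] o=[0.0414, 0.1530, 0.3876] → [-0.2726, 0.2046, 0.4569, -0.0157, -0.9160, 0.4009]
V = J·q̇ = [0.1940, 0.2473, 0.1072, 0.2178, 0.0024, 0.7580]

0.1940 0.2473 0.1072 0.2178 0.0024 0.7580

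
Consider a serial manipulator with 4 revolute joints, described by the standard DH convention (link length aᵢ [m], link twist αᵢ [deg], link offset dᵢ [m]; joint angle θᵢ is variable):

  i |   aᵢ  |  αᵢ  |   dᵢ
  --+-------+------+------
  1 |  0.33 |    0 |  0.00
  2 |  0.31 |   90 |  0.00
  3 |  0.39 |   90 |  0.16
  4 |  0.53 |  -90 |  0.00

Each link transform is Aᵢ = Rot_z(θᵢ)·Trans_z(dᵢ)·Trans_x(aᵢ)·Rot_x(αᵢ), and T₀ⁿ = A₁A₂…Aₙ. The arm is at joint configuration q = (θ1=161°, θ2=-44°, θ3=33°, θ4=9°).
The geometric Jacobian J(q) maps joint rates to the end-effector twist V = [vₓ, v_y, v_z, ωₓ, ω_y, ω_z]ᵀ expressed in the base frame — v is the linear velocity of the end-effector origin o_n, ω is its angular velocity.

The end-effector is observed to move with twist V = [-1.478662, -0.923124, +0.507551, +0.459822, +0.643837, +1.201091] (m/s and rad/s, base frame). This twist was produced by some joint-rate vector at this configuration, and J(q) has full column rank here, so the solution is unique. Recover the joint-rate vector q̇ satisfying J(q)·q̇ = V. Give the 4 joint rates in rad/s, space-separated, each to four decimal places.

o_n = [-0.5841, 1.1765, 0.4975]
J₁: ẑ×o_n = [-1.1765, -0.5841, 0.0000], ω = ẑ
J2: z=[0.0000, 0.0000, 1.0000] o=[-0.3120, 0.1074, 0.0000] → [-1.0691, -0.2721, 0.0000, 0.0000, 0.0000, 1.0000]
J3: z=[0.8910, 0.4540, 0.0000] o=[-0.4528, 0.3836, 0.0000] → [0.2259, -0.4433, 0.7661, 0.8910, 0.4540, 0.0000]
J4: z=[-0.2473, 0.4853, -0.8387] o=[-0.4587, 0.7477, 0.2124] → [0.4980, 0.1757, -0.0452, -0.2473, 0.4853, -0.8387]
q̇ = J⁺·V = [0.8010, 0.9620, 0.7020, 0.6700]

0.8010 0.9620 0.7020 0.6700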